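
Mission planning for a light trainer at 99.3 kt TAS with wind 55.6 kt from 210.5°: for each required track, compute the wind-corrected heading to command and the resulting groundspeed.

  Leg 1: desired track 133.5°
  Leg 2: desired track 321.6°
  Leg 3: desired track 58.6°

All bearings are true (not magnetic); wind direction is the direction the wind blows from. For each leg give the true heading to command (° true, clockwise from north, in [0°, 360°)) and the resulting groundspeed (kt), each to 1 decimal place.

Leg 1: desired track 133.5°; wind correction +33.1° → command heading 166.6°, groundspeed 70.7 kt
Leg 2: desired track 321.6°; wind correction -31.5° → command heading 290.1°, groundspeed 104.7 kt
Leg 3: desired track 58.6°; wind correction +15.3° → command heading 73.9°, groundspeed 144.8 kt

Leg 1: heading=166.6°, groundspeed=70.7 kt
Leg 2: heading=290.1°, groundspeed=104.7 kt
Leg 3: heading=73.9°, groundspeed=144.8 kt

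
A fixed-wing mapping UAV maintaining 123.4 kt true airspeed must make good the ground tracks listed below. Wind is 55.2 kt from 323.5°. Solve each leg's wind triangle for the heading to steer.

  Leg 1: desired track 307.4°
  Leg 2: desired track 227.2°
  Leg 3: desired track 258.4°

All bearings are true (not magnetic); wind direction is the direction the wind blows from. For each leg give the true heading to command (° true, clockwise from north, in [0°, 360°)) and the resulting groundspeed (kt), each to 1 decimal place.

Leg 1: desired track 307.4°; wind correction +7.1° → command heading 314.5°, groundspeed 69.4 kt
Leg 2: desired track 227.2°; wind correction +26.4° → command heading 253.6°, groundspeed 116.6 kt
Leg 3: desired track 258.4°; wind correction +23.9° → command heading 282.3°, groundspeed 89.5 kt

Leg 1: heading=314.5°, groundspeed=69.4 kt
Leg 2: heading=253.6°, groundspeed=116.6 kt
Leg 3: heading=282.3°, groundspeed=89.5 kt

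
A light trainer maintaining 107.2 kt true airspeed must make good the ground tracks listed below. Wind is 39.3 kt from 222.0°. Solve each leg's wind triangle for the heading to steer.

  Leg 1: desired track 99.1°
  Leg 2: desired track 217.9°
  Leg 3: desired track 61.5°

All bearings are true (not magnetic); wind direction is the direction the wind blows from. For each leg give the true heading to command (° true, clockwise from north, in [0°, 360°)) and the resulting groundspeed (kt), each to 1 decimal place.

Leg 1: heading=117.0°, groundspeed=123.3 kt
Leg 2: heading=219.4°, groundspeed=68.0 kt
Leg 3: heading=68.5°, groundspeed=143.4 kt

Leg 1: desired track 99.1°; wind correction +17.9° → command heading 117.0°, groundspeed 123.3 kt
Leg 2: desired track 217.9°; wind correction +1.5° → command heading 219.4°, groundspeed 68.0 kt
Leg 3: desired track 61.5°; wind correction +7.0° → command heading 68.5°, groundspeed 143.4 kt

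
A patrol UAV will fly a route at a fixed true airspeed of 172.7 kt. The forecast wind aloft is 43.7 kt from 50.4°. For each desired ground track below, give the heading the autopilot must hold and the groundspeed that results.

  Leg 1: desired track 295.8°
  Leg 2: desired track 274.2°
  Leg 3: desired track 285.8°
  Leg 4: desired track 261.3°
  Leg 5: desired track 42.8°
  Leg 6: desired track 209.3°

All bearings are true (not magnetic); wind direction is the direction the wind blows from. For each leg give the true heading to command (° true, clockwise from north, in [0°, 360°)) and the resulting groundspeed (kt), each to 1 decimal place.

Leg 1: desired track 295.8°; wind correction +13.3° → command heading 309.1°, groundspeed 186.3 kt
Leg 2: desired track 274.2°; wind correction +10.1° → command heading 284.3°, groundspeed 201.6 kt
Leg 3: desired track 285.8°; wind correction +12.0° → command heading 297.8°, groundspeed 193.7 kt
Leg 4: desired track 261.3°; wind correction +7.5° → command heading 268.8°, groundspeed 208.7 kt
Leg 5: desired track 42.8°; wind correction +1.9° → command heading 44.7°, groundspeed 129.3 kt
Leg 6: desired track 209.3°; wind correction -5.2° → command heading 204.1°, groundspeed 212.8 kt

Leg 1: heading=309.1°, groundspeed=186.3 kt
Leg 2: heading=284.3°, groundspeed=201.6 kt
Leg 3: heading=297.8°, groundspeed=193.7 kt
Leg 4: heading=268.8°, groundspeed=208.7 kt
Leg 5: heading=44.7°, groundspeed=129.3 kt
Leg 6: heading=204.1°, groundspeed=212.8 kt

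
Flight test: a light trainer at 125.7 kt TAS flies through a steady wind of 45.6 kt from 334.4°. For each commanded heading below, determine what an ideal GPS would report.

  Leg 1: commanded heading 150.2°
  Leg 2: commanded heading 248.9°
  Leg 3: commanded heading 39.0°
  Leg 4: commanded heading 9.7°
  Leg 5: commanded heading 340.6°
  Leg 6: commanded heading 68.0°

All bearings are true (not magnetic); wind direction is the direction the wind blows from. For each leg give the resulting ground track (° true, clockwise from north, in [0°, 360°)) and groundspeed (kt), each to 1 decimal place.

Leg 1: heading 150.2°; drift +1.1° → track 151.3°, groundspeed 171.2 kt
Leg 2: heading 248.9°; drift -20.4° → track 228.5°, groundspeed 130.3 kt
Leg 3: heading 39.0°; drift +21.2° → track 60.2°, groundspeed 113.9 kt
Leg 4: heading 9.7°; drift +16.6° → track 26.3°, groundspeed 92.3 kt
Leg 5: heading 340.6°; drift +3.5° → track 344.1°, groundspeed 80.5 kt
Leg 6: heading 68.0°; drift +19.5° → track 87.5°, groundspeed 136.4 kt

Leg 1: track=151.3°, groundspeed=171.2 kt
Leg 2: track=228.5°, groundspeed=130.3 kt
Leg 3: track=60.2°, groundspeed=113.9 kt
Leg 4: track=26.3°, groundspeed=92.3 kt
Leg 5: track=344.1°, groundspeed=80.5 kt
Leg 6: track=87.5°, groundspeed=136.4 kt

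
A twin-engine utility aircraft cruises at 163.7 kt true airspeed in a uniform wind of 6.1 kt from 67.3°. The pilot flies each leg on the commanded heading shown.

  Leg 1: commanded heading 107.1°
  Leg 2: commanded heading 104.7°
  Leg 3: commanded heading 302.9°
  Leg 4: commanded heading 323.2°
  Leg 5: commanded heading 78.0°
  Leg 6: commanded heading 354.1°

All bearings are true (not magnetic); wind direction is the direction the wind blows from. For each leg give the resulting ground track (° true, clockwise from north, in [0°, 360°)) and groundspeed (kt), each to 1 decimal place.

Leg 1: track=108.5°, groundspeed=159.1 kt
Leg 2: track=106.0°, groundspeed=158.9 kt
Leg 3: track=301.2°, groundspeed=167.2 kt
Leg 4: track=321.1°, groundspeed=165.3 kt
Leg 5: track=78.4°, groundspeed=157.7 kt
Leg 6: track=352.0°, groundspeed=162.0 kt

Leg 1: heading 107.1°; drift +1.4° → track 108.5°, groundspeed 159.1 kt
Leg 2: heading 104.7°; drift +1.3° → track 106.0°, groundspeed 158.9 kt
Leg 3: heading 302.9°; drift -1.7° → track 301.2°, groundspeed 167.2 kt
Leg 4: heading 323.2°; drift -2.1° → track 321.1°, groundspeed 165.3 kt
Leg 5: heading 78.0°; drift +0.4° → track 78.4°, groundspeed 157.7 kt
Leg 6: heading 354.1°; drift -2.1° → track 352.0°, groundspeed 162.0 kt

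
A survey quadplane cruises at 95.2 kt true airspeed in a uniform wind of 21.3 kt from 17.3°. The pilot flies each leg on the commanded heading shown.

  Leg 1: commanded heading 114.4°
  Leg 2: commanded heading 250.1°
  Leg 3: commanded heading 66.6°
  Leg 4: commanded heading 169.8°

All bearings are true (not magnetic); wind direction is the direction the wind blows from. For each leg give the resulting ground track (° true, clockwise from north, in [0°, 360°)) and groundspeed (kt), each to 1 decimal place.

Leg 1: heading 114.4°; drift +12.2° → track 126.6°, groundspeed 100.1 kt
Leg 2: heading 250.1°; drift -8.9° → track 241.2°, groundspeed 109.4 kt
Leg 3: heading 66.6°; drift +11.2° → track 77.8°, groundspeed 82.9 kt
Leg 4: heading 169.8°; drift +4.9° → track 174.7°, groundspeed 114.5 kt

Leg 1: track=126.6°, groundspeed=100.1 kt
Leg 2: track=241.2°, groundspeed=109.4 kt
Leg 3: track=77.8°, groundspeed=82.9 kt
Leg 4: track=174.7°, groundspeed=114.5 kt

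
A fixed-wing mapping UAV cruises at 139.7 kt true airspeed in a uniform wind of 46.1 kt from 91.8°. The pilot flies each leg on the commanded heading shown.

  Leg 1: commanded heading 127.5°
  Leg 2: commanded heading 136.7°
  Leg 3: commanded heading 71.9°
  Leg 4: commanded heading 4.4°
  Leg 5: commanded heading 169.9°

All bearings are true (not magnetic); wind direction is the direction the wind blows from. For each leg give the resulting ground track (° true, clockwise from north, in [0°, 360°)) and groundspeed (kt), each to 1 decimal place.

Leg 1: heading 127.5°; drift +14.7° → track 142.2°, groundspeed 105.7 kt
Leg 2: heading 136.7°; drift +16.9° → track 153.6°, groundspeed 111.9 kt
Leg 3: heading 71.9°; drift -9.2° → track 62.7°, groundspeed 97.6 kt
Leg 4: heading 4.4°; drift -18.5° → track 345.9°, groundspeed 145.1 kt
Leg 5: heading 169.9°; drift +19.1° → track 189.0°, groundspeed 137.8 kt

Leg 1: track=142.2°, groundspeed=105.7 kt
Leg 2: track=153.6°, groundspeed=111.9 kt
Leg 3: track=62.7°, groundspeed=97.6 kt
Leg 4: track=345.9°, groundspeed=145.1 kt
Leg 5: track=189.0°, groundspeed=137.8 kt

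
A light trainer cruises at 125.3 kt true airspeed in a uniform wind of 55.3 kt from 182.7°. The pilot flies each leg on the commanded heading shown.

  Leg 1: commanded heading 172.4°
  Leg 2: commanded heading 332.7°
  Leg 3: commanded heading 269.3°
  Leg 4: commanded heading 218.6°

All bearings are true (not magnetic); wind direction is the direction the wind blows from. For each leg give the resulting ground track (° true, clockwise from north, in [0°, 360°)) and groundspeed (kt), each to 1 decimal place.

Leg 1: track=164.5°, groundspeed=71.6 kt
Leg 2: track=341.8°, groundspeed=175.4 kt
Leg 3: track=293.6°, groundspeed=133.9 kt
Leg 4: track=240.5°, groundspeed=86.8 kt

Leg 1: heading 172.4°; drift -7.9° → track 164.5°, groundspeed 71.6 kt
Leg 2: heading 332.7°; drift +9.1° → track 341.8°, groundspeed 175.4 kt
Leg 3: heading 269.3°; drift +24.3° → track 293.6°, groundspeed 133.9 kt
Leg 4: heading 218.6°; drift +21.9° → track 240.5°, groundspeed 86.8 kt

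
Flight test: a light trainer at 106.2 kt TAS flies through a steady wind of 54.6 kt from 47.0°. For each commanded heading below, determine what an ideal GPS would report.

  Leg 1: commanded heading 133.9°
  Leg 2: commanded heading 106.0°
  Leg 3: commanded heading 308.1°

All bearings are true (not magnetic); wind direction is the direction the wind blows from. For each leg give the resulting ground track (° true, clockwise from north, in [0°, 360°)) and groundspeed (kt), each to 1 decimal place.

Leg 1: heading 133.9°; drift +27.8° → track 161.7°, groundspeed 116.8 kt
Leg 2: heading 106.0°; drift +30.9° → track 136.9°, groundspeed 91.0 kt
Leg 3: heading 308.1°; drift -25.2° → track 282.9°, groundspeed 126.7 kt

Leg 1: track=161.7°, groundspeed=116.8 kt
Leg 2: track=136.9°, groundspeed=91.0 kt
Leg 3: track=282.9°, groundspeed=126.7 kt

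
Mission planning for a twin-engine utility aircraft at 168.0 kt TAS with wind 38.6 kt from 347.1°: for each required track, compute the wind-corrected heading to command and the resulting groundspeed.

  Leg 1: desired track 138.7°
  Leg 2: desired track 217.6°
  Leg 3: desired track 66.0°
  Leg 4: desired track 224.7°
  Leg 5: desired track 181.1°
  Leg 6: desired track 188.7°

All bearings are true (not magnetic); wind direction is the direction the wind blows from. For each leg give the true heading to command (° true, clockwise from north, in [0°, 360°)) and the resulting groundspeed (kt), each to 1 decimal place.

Leg 1: heading=132.4°, groundspeed=200.9 kt
Leg 2: heading=227.8°, groundspeed=189.9 kt
Leg 3: heading=53.0°, groundspeed=156.2 kt
Leg 4: heading=235.9°, groundspeed=185.5 kt
Leg 5: heading=184.3°, groundspeed=205.2 kt
Leg 6: heading=193.6°, groundspeed=203.3 kt

Leg 1: desired track 138.7°; wind correction -6.3° → command heading 132.4°, groundspeed 200.9 kt
Leg 2: desired track 217.6°; wind correction +10.2° → command heading 227.8°, groundspeed 189.9 kt
Leg 3: desired track 66.0°; wind correction -13.0° → command heading 53.0°, groundspeed 156.2 kt
Leg 4: desired track 224.7°; wind correction +11.2° → command heading 235.9°, groundspeed 185.5 kt
Leg 5: desired track 181.1°; wind correction +3.2° → command heading 184.3°, groundspeed 205.2 kt
Leg 6: desired track 188.7°; wind correction +4.9° → command heading 193.6°, groundspeed 203.3 kt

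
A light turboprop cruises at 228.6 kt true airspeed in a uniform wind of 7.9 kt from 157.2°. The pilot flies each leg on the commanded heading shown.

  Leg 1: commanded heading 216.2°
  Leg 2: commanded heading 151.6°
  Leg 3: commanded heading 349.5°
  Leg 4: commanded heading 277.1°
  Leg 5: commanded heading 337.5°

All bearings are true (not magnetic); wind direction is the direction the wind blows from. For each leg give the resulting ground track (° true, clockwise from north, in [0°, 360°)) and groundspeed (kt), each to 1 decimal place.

Leg 1: heading 216.2°; drift +1.7° → track 217.9°, groundspeed 224.6 kt
Leg 2: heading 151.6°; drift -0.2° → track 151.4°, groundspeed 220.7 kt
Leg 3: heading 349.5°; drift -0.4° → track 349.1°, groundspeed 236.3 kt
Leg 4: heading 277.1°; drift +1.7° → track 278.8°, groundspeed 232.6 kt
Leg 5: heading 337.5°; drift +0.0° → track 337.5°, groundspeed 236.5 kt

Leg 1: track=217.9°, groundspeed=224.6 kt
Leg 2: track=151.4°, groundspeed=220.7 kt
Leg 3: track=349.1°, groundspeed=236.3 kt
Leg 4: track=278.8°, groundspeed=232.6 kt
Leg 5: track=337.5°, groundspeed=236.5 kt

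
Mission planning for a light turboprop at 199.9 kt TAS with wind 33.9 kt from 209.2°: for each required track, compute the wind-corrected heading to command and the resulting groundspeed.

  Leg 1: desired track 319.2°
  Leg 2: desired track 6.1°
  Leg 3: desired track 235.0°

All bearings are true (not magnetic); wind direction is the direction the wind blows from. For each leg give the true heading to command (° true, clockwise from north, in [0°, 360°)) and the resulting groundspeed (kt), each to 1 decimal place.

Leg 1: desired track 319.2°; wind correction -9.2° → command heading 310.0°, groundspeed 208.9 kt
Leg 2: desired track 6.1°; wind correction -3.8° → command heading 2.3°, groundspeed 230.6 kt
Leg 3: desired track 235.0°; wind correction -4.2° → command heading 230.8°, groundspeed 168.8 kt

Leg 1: heading=310.0°, groundspeed=208.9 kt
Leg 2: heading=2.3°, groundspeed=230.6 kt
Leg 3: heading=230.8°, groundspeed=168.8 kt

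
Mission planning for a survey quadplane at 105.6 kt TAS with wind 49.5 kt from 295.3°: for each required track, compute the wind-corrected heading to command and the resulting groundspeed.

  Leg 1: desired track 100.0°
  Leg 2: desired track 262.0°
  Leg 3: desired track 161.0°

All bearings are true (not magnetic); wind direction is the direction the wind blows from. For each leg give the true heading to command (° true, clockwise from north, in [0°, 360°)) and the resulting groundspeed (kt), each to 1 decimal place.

Leg 1: desired track 100.0°; wind correction -7.1° → command heading 92.9°, groundspeed 152.5 kt
Leg 2: desired track 262.0°; wind correction +14.9° → command heading 276.9°, groundspeed 60.7 kt
Leg 3: desired track 161.0°; wind correction +19.6° → command heading 180.6°, groundspeed 134.1 kt

Leg 1: heading=92.9°, groundspeed=152.5 kt
Leg 2: heading=276.9°, groundspeed=60.7 kt
Leg 3: heading=180.6°, groundspeed=134.1 kt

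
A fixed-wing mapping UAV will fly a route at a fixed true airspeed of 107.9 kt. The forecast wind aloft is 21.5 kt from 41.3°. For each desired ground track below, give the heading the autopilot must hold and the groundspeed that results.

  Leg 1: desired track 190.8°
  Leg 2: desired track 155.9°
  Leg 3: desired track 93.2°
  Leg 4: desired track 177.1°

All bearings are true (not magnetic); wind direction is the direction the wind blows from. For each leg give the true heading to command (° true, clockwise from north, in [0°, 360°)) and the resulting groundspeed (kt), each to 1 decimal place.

Leg 1: desired track 190.8°; wind correction -5.8° → command heading 185.0°, groundspeed 125.9 kt
Leg 2: desired track 155.9°; wind correction -10.4° → command heading 145.5°, groundspeed 115.1 kt
Leg 3: desired track 93.2°; wind correction -9.0° → command heading 84.2°, groundspeed 93.3 kt
Leg 4: desired track 177.1°; wind correction -8.0° → command heading 169.1°, groundspeed 122.3 kt

Leg 1: heading=185.0°, groundspeed=125.9 kt
Leg 2: heading=145.5°, groundspeed=115.1 kt
Leg 3: heading=84.2°, groundspeed=93.3 kt
Leg 4: heading=169.1°, groundspeed=122.3 kt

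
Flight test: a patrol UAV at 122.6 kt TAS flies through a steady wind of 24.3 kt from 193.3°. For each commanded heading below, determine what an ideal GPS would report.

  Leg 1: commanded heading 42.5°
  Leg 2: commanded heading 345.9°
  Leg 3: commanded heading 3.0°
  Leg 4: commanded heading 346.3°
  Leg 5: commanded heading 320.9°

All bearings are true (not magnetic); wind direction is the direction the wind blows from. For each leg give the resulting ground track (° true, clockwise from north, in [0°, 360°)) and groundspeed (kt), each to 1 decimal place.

Leg 1: track=37.8°, groundspeed=144.3 kt
Leg 2: track=350.3°, groundspeed=144.6 kt
Leg 3: track=4.7°, groundspeed=146.6 kt
Leg 4: track=350.7°, groundspeed=144.7 kt
Leg 5: track=328.9°, groundspeed=138.8 kt

Leg 1: heading 42.5°; drift -4.7° → track 37.8°, groundspeed 144.3 kt
Leg 2: heading 345.9°; drift +4.4° → track 350.3°, groundspeed 144.6 kt
Leg 3: heading 3.0°; drift +1.7° → track 4.7°, groundspeed 146.6 kt
Leg 4: heading 346.3°; drift +4.4° → track 350.7°, groundspeed 144.7 kt
Leg 5: heading 320.9°; drift +8.0° → track 328.9°, groundspeed 138.8 kt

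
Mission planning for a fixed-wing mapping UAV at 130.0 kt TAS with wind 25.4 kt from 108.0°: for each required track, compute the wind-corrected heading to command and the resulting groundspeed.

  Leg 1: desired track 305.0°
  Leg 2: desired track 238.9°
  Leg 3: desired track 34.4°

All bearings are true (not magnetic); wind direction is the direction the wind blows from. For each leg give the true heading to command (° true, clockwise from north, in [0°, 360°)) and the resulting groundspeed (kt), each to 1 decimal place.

Leg 1: heading=308.3°, groundspeed=154.1 kt
Leg 2: heading=230.4°, groundspeed=145.2 kt
Leg 3: heading=45.2°, groundspeed=120.5 kt

Leg 1: desired track 305.0°; wind correction +3.3° → command heading 308.3°, groundspeed 154.1 kt
Leg 2: desired track 238.9°; wind correction -8.5° → command heading 230.4°, groundspeed 145.2 kt
Leg 3: desired track 34.4°; wind correction +10.8° → command heading 45.2°, groundspeed 120.5 kt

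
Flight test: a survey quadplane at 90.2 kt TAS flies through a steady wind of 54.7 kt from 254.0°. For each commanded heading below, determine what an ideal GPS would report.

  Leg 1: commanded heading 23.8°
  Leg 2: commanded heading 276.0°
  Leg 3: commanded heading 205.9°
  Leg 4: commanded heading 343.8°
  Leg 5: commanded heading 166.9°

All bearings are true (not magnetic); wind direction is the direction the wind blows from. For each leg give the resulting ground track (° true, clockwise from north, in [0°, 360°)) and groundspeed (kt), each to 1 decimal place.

Leg 1: track=42.4°, groundspeed=132.1 kt
Leg 2: track=303.4°, groundspeed=44.5 kt
Leg 3: track=168.7°, groundspeed=67.4 kt
Leg 4: track=15.1°, groundspeed=105.3 kt
Leg 5: track=134.9°, groundspeed=103.1 kt

Leg 1: heading 23.8°; drift +18.6° → track 42.4°, groundspeed 132.1 kt
Leg 2: heading 276.0°; drift +27.4° → track 303.4°, groundspeed 44.5 kt
Leg 3: heading 205.9°; drift -37.2° → track 168.7°, groundspeed 67.4 kt
Leg 4: heading 343.8°; drift +31.3° → track 15.1°, groundspeed 105.3 kt
Leg 5: heading 166.9°; drift -32.0° → track 134.9°, groundspeed 103.1 kt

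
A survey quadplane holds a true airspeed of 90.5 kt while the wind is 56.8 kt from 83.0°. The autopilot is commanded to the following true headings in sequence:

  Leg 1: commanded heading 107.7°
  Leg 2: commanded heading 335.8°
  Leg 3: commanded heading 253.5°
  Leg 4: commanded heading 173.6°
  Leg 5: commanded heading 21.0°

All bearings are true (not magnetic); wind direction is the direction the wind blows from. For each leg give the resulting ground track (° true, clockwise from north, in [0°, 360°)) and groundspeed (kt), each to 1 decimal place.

Leg 1: track=139.1°, groundspeed=45.6 kt
Leg 2: track=309.0°, groundspeed=120.2 kt
Leg 3: track=257.2°, groundspeed=146.8 kt
Leg 4: track=205.5°, groundspeed=107.4 kt
Leg 5: track=342.8°, groundspeed=81.2 kt

Leg 1: heading 107.7°; drift +31.4° → track 139.1°, groundspeed 45.6 kt
Leg 2: heading 335.8°; drift -26.8° → track 309.0°, groundspeed 120.2 kt
Leg 3: heading 253.5°; drift +3.7° → track 257.2°, groundspeed 146.8 kt
Leg 4: heading 173.6°; drift +31.9° → track 205.5°, groundspeed 107.4 kt
Leg 5: heading 21.0°; drift -38.2° → track 342.8°, groundspeed 81.2 kt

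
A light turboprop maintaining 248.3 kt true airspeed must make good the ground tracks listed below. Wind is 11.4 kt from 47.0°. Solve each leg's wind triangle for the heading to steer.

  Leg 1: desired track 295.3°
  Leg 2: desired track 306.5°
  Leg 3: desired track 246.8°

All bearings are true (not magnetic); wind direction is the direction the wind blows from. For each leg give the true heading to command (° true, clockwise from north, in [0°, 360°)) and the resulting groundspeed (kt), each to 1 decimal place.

Leg 1: desired track 295.3°; wind correction +2.4° → command heading 297.7°, groundspeed 252.3 kt
Leg 2: desired track 306.5°; wind correction +2.6° → command heading 309.1°, groundspeed 250.1 kt
Leg 3: desired track 246.8°; wind correction +0.9° → command heading 247.7°, groundspeed 259.0 kt

Leg 1: heading=297.7°, groundspeed=252.3 kt
Leg 2: heading=309.1°, groundspeed=250.1 kt
Leg 3: heading=247.7°, groundspeed=259.0 kt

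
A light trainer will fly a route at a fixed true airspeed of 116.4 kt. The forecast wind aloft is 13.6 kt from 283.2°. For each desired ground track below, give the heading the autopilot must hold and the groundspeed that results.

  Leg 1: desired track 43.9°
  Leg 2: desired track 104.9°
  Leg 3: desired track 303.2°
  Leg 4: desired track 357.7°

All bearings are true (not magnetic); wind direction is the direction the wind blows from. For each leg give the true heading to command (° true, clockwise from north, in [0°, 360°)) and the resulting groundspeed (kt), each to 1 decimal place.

Leg 1: heading=38.1°, groundspeed=122.8 kt
Leg 2: heading=105.1°, groundspeed=130.0 kt
Leg 3: heading=300.9°, groundspeed=103.5 kt
Leg 4: heading=351.2°, groundspeed=112.0 kt

Leg 1: desired track 43.9°; wind correction -5.8° → command heading 38.1°, groundspeed 122.8 kt
Leg 2: desired track 104.9°; wind correction +0.2° → command heading 105.1°, groundspeed 130.0 kt
Leg 3: desired track 303.2°; wind correction -2.3° → command heading 300.9°, groundspeed 103.5 kt
Leg 4: desired track 357.7°; wind correction -6.5° → command heading 351.2°, groundspeed 112.0 kt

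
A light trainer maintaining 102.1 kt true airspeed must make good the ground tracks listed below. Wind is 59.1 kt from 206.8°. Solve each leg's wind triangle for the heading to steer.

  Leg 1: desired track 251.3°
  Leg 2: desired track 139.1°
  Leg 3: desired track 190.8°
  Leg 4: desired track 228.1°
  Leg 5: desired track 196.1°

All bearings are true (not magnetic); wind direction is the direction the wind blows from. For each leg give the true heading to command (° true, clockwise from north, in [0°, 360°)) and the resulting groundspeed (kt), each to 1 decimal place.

Leg 1: desired track 251.3°; wind correction -23.9° → command heading 227.4°, groundspeed 51.2 kt
Leg 2: desired track 139.1°; wind correction +32.4° → command heading 171.5°, groundspeed 63.8 kt
Leg 3: desired track 190.8°; wind correction +9.2° → command heading 200.0°, groundspeed 44.0 kt
Leg 4: desired track 228.1°; wind correction -12.1° → command heading 216.0°, groundspeed 44.8 kt
Leg 5: desired track 196.1°; wind correction +6.2° → command heading 202.3°, groundspeed 43.4 kt

Leg 1: heading=227.4°, groundspeed=51.2 kt
Leg 2: heading=171.5°, groundspeed=63.8 kt
Leg 3: heading=200.0°, groundspeed=44.0 kt
Leg 4: heading=216.0°, groundspeed=44.8 kt
Leg 5: heading=202.3°, groundspeed=43.4 kt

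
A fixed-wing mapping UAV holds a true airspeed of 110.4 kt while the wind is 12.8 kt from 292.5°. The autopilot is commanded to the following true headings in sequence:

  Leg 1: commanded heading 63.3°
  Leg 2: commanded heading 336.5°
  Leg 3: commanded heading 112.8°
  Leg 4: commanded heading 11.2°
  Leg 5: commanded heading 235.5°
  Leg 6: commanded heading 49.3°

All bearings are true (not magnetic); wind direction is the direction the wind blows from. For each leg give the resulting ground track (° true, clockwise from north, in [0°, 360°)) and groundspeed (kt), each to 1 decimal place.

Leg 1: track=68.0°, groundspeed=119.2 kt
Leg 2: track=341.5°, groundspeed=101.6 kt
Leg 3: track=112.8°, groundspeed=123.2 kt
Leg 4: track=17.8°, groundspeed=108.6 kt
Leg 5: track=229.6°, groundspeed=104.0 kt
Leg 6: track=54.9°, groundspeed=116.7 kt

Leg 1: heading 63.3°; drift +4.7° → track 68.0°, groundspeed 119.2 kt
Leg 2: heading 336.5°; drift +5.0° → track 341.5°, groundspeed 101.6 kt
Leg 3: heading 112.8°; drift +0.0° → track 112.8°, groundspeed 123.2 kt
Leg 4: heading 11.2°; drift +6.6° → track 17.8°, groundspeed 108.6 kt
Leg 5: heading 235.5°; drift -5.9° → track 229.6°, groundspeed 104.0 kt
Leg 6: heading 49.3°; drift +5.6° → track 54.9°, groundspeed 116.7 kt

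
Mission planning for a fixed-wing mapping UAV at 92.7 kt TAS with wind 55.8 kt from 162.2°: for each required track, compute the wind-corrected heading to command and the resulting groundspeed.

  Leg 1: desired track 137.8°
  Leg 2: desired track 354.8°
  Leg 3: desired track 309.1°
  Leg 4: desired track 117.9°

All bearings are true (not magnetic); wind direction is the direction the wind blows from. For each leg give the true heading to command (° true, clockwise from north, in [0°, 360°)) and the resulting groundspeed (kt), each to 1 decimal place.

Leg 1: desired track 137.8°; wind correction +14.4° → command heading 152.2°, groundspeed 39.0 kt
Leg 2: desired track 354.8°; wind correction +7.5° → command heading 2.3°, groundspeed 146.4 kt
Leg 3: desired track 309.1°; wind correction -19.2° → command heading 289.9°, groundspeed 134.3 kt
Leg 4: desired track 117.9°; wind correction +24.9° → command heading 142.8°, groundspeed 44.2 kt

Leg 1: heading=152.2°, groundspeed=39.0 kt
Leg 2: heading=2.3°, groundspeed=146.4 kt
Leg 3: heading=289.9°, groundspeed=134.3 kt
Leg 4: heading=142.8°, groundspeed=44.2 kt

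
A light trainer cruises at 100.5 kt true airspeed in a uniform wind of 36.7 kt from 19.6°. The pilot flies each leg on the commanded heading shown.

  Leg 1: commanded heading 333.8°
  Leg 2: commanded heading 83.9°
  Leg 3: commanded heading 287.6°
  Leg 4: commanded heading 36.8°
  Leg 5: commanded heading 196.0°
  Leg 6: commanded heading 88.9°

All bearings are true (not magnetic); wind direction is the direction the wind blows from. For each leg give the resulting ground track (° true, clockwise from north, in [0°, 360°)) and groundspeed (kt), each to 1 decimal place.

Leg 1: track=314.4°, groundspeed=79.4 kt
Leg 2: track=105.3°, groundspeed=90.8 kt
Leg 3: track=267.8°, groundspeed=108.2 kt
Leg 4: track=46.2°, groundspeed=66.3 kt
Leg 5: track=197.0°, groundspeed=137.1 kt
Leg 6: track=110.3°, groundspeed=94.0 kt

Leg 1: heading 333.8°; drift -19.4° → track 314.4°, groundspeed 79.4 kt
Leg 2: heading 83.9°; drift +21.4° → track 105.3°, groundspeed 90.8 kt
Leg 3: heading 287.6°; drift -19.8° → track 267.8°, groundspeed 108.2 kt
Leg 4: heading 36.8°; drift +9.4° → track 46.2°, groundspeed 66.3 kt
Leg 5: heading 196.0°; drift +1.0° → track 197.0°, groundspeed 137.1 kt
Leg 6: heading 88.9°; drift +21.4° → track 110.3°, groundspeed 94.0 kt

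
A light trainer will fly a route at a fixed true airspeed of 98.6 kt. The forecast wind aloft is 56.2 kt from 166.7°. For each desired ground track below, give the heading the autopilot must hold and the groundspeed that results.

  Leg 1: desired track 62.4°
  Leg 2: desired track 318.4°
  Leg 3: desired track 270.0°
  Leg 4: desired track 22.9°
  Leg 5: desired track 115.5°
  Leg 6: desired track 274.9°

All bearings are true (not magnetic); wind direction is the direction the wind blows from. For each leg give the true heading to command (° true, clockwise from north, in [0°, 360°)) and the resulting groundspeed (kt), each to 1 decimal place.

Leg 1: heading=95.9°, groundspeed=96.1 kt
Leg 2: heading=302.7°, groundspeed=144.4 kt
Leg 3: heading=236.3°, groundspeed=95.0 kt
Leg 4: heading=42.6°, groundspeed=138.2 kt
Leg 5: heading=141.9°, groundspeed=53.1 kt
Leg 6: heading=242.1°, groundspeed=100.4 kt

Leg 1: desired track 62.4°; wind correction +33.5° → command heading 95.9°, groundspeed 96.1 kt
Leg 2: desired track 318.4°; wind correction -15.7° → command heading 302.7°, groundspeed 144.4 kt
Leg 3: desired track 270.0°; wind correction -33.7° → command heading 236.3°, groundspeed 95.0 kt
Leg 4: desired track 22.9°; wind correction +19.7° → command heading 42.6°, groundspeed 138.2 kt
Leg 5: desired track 115.5°; wind correction +26.4° → command heading 141.9°, groundspeed 53.1 kt
Leg 6: desired track 274.9°; wind correction -32.8° → command heading 242.1°, groundspeed 100.4 kt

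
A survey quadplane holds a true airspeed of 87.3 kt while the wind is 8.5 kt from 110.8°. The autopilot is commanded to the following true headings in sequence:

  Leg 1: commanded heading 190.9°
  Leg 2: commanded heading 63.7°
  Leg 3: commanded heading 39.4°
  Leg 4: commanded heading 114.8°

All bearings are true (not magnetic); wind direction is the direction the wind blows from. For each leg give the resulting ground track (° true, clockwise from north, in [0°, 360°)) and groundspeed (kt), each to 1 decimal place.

Leg 1: heading 190.9°; drift +5.6° → track 196.5°, groundspeed 86.2 kt
Leg 2: heading 63.7°; drift -4.4° → track 59.3°, groundspeed 81.8 kt
Leg 3: heading 39.4°; drift -5.4° → track 34.0°, groundspeed 85.0 kt
Leg 4: heading 114.8°; drift +0.4° → track 115.2°, groundspeed 78.8 kt

Leg 1: track=196.5°, groundspeed=86.2 kt
Leg 2: track=59.3°, groundspeed=81.8 kt
Leg 3: track=34.0°, groundspeed=85.0 kt
Leg 4: track=115.2°, groundspeed=78.8 kt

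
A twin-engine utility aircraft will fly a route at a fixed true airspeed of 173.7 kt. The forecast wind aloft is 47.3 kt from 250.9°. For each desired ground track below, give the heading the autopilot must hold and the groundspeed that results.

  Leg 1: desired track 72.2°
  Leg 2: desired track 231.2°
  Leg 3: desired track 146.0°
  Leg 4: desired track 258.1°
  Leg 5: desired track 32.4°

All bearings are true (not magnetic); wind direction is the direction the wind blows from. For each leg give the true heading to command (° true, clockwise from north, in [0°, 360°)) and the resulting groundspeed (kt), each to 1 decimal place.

Leg 1: desired track 72.2°; wind correction +0.4° → command heading 72.6°, groundspeed 221.0 kt
Leg 2: desired track 231.2°; wind correction +5.3° → command heading 236.5°, groundspeed 128.4 kt
Leg 3: desired track 146.0°; wind correction +15.3° → command heading 161.3°, groundspeed 179.7 kt
Leg 4: desired track 258.1°; wind correction -2.0° → command heading 256.1°, groundspeed 126.7 kt
Leg 5: desired track 32.4°; wind correction -9.8° → command heading 22.6°, groundspeed 208.2 kt

Leg 1: heading=72.6°, groundspeed=221.0 kt
Leg 2: heading=236.5°, groundspeed=128.4 kt
Leg 3: heading=161.3°, groundspeed=179.7 kt
Leg 4: heading=256.1°, groundspeed=126.7 kt
Leg 5: heading=22.6°, groundspeed=208.2 kt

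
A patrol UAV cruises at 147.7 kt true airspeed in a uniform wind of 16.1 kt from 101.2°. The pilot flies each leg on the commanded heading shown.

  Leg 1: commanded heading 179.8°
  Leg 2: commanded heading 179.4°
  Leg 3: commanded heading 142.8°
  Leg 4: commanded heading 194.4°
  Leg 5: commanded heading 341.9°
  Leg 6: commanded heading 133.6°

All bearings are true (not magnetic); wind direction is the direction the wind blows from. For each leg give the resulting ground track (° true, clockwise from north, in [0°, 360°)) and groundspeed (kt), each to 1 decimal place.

Leg 1: heading 179.8°; drift +6.2° → track 186.0°, groundspeed 145.4 kt
Leg 2: heading 179.4°; drift +6.2° → track 185.6°, groundspeed 145.3 kt
Leg 3: heading 142.8°; drift +4.5° → track 147.3°, groundspeed 136.1 kt
Leg 4: heading 194.4°; drift +6.2° → track 200.6°, groundspeed 149.5 kt
Leg 5: heading 341.9°; drift -5.2° → track 336.7°, groundspeed 156.2 kt
Leg 6: heading 133.6°; drift +3.7° → track 137.3°, groundspeed 134.4 kt

Leg 1: track=186.0°, groundspeed=145.4 kt
Leg 2: track=185.6°, groundspeed=145.3 kt
Leg 3: track=147.3°, groundspeed=136.1 kt
Leg 4: track=200.6°, groundspeed=149.5 kt
Leg 5: track=336.7°, groundspeed=156.2 kt
Leg 6: track=137.3°, groundspeed=134.4 kt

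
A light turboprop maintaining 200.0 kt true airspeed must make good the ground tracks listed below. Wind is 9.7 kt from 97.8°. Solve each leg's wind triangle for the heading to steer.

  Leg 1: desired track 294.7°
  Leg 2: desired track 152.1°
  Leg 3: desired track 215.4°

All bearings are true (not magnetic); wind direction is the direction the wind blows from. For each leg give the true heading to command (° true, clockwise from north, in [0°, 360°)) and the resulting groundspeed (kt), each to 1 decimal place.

Leg 1: heading=295.5°, groundspeed=209.3 kt
Leg 2: heading=149.8°, groundspeed=194.2 kt
Leg 3: heading=212.9°, groundspeed=204.3 kt

Leg 1: desired track 294.7°; wind correction +0.8° → command heading 295.5°, groundspeed 209.3 kt
Leg 2: desired track 152.1°; wind correction -2.3° → command heading 149.8°, groundspeed 194.2 kt
Leg 3: desired track 215.4°; wind correction -2.5° → command heading 212.9°, groundspeed 204.3 kt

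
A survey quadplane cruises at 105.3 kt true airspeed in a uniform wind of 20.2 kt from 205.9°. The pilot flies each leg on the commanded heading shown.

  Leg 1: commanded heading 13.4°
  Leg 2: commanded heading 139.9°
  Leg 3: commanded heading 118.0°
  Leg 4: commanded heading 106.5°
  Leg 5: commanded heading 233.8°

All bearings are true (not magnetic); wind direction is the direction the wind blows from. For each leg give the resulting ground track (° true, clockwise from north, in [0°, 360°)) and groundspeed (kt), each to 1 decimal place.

Leg 1: heading 13.4°; drift +2.0° → track 15.4°, groundspeed 125.1 kt
Leg 2: heading 139.9°; drift -10.8° → track 129.1°, groundspeed 98.8 kt
Leg 3: heading 118.0°; drift -10.9° → track 107.1°, groundspeed 106.5 kt
Leg 4: heading 106.5°; drift -10.4° → track 96.1°, groundspeed 110.4 kt
Leg 5: heading 233.8°; drift +6.2° → track 240.0°, groundspeed 88.0 kt

Leg 1: track=15.4°, groundspeed=125.1 kt
Leg 2: track=129.1°, groundspeed=98.8 kt
Leg 3: track=107.1°, groundspeed=106.5 kt
Leg 4: track=96.1°, groundspeed=110.4 kt
Leg 5: track=240.0°, groundspeed=88.0 kt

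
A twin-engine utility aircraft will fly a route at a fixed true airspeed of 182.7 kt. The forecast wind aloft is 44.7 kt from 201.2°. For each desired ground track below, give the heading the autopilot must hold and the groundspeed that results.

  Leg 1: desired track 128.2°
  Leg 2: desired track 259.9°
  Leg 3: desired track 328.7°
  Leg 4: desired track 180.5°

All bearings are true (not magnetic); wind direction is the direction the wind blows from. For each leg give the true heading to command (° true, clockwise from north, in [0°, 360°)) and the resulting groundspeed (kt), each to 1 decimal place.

Leg 1: heading=141.7°, groundspeed=164.6 kt
Leg 2: heading=247.8°, groundspeed=155.4 kt
Leg 3: heading=317.5°, groundspeed=206.4 kt
Leg 4: heading=185.5°, groundspeed=140.2 kt

Leg 1: desired track 128.2°; wind correction +13.5° → command heading 141.7°, groundspeed 164.6 kt
Leg 2: desired track 259.9°; wind correction -12.1° → command heading 247.8°, groundspeed 155.4 kt
Leg 3: desired track 328.7°; wind correction -11.2° → command heading 317.5°, groundspeed 206.4 kt
Leg 4: desired track 180.5°; wind correction +5.0° → command heading 185.5°, groundspeed 140.2 kt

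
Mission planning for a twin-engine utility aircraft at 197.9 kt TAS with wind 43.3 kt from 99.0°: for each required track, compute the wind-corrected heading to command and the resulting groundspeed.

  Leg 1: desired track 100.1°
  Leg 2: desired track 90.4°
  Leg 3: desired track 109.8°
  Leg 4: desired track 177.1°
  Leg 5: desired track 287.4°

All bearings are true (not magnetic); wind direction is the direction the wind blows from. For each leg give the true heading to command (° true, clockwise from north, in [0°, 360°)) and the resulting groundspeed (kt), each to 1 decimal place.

Leg 1: desired track 100.1°; wind correction -0.2° → command heading 99.9°, groundspeed 154.6 kt
Leg 2: desired track 90.4°; wind correction +1.9° → command heading 92.3°, groundspeed 155.0 kt
Leg 3: desired track 109.8°; wind correction -2.3° → command heading 107.5°, groundspeed 155.2 kt
Leg 4: desired track 177.1°; wind correction -12.4° → command heading 164.7°, groundspeed 184.4 kt
Leg 5: desired track 287.4°; wind correction +1.8° → command heading 289.2°, groundspeed 240.6 kt

Leg 1: heading=99.9°, groundspeed=154.6 kt
Leg 2: heading=92.3°, groundspeed=155.0 kt
Leg 3: heading=107.5°, groundspeed=155.2 kt
Leg 4: heading=164.7°, groundspeed=184.4 kt
Leg 5: heading=289.2°, groundspeed=240.6 kt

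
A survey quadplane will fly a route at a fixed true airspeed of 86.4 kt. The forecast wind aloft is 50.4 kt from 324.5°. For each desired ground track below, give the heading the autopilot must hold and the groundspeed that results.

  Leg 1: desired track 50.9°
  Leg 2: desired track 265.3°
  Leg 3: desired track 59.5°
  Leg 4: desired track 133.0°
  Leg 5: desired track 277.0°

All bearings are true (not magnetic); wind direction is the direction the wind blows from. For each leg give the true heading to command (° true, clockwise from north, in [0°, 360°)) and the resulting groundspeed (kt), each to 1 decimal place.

Leg 1: heading=15.3°, groundspeed=67.1 kt
Leg 2: heading=295.4°, groundspeed=49.0 kt
Leg 3: heading=24.0°, groundspeed=74.7 kt
Leg 4: heading=126.3°, groundspeed=135.2 kt
Leg 5: heading=302.5°, groundspeed=44.0 kt

Leg 1: desired track 50.9°; wind correction -35.6° → command heading 15.3°, groundspeed 67.1 kt
Leg 2: desired track 265.3°; wind correction +30.1° → command heading 295.4°, groundspeed 49.0 kt
Leg 3: desired track 59.5°; wind correction -35.5° → command heading 24.0°, groundspeed 74.7 kt
Leg 4: desired track 133.0°; wind correction -6.7° → command heading 126.3°, groundspeed 135.2 kt
Leg 5: desired track 277.0°; wind correction +25.5° → command heading 302.5°, groundspeed 44.0 kt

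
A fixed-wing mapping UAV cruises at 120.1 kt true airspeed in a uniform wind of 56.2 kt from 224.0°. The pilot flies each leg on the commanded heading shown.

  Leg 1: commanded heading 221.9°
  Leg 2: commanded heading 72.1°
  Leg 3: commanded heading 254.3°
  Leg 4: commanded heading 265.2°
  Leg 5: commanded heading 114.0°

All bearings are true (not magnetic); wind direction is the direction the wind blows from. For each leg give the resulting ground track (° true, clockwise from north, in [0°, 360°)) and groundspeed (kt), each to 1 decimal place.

Leg 1: track=220.1°, groundspeed=64.0 kt
Leg 2: track=63.2°, groundspeed=171.7 kt
Leg 3: track=275.9°, groundspeed=77.0 kt
Leg 4: track=290.6°, groundspeed=86.2 kt
Leg 5: track=93.2°, groundspeed=149.0 kt

Leg 1: heading 221.9°; drift -1.8° → track 220.1°, groundspeed 64.0 kt
Leg 2: heading 72.1°; drift -8.9° → track 63.2°, groundspeed 171.7 kt
Leg 3: heading 254.3°; drift +21.6° → track 275.9°, groundspeed 77.0 kt
Leg 4: heading 265.2°; drift +25.4° → track 290.6°, groundspeed 86.2 kt
Leg 5: heading 114.0°; drift -20.8° → track 93.2°, groundspeed 149.0 kt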